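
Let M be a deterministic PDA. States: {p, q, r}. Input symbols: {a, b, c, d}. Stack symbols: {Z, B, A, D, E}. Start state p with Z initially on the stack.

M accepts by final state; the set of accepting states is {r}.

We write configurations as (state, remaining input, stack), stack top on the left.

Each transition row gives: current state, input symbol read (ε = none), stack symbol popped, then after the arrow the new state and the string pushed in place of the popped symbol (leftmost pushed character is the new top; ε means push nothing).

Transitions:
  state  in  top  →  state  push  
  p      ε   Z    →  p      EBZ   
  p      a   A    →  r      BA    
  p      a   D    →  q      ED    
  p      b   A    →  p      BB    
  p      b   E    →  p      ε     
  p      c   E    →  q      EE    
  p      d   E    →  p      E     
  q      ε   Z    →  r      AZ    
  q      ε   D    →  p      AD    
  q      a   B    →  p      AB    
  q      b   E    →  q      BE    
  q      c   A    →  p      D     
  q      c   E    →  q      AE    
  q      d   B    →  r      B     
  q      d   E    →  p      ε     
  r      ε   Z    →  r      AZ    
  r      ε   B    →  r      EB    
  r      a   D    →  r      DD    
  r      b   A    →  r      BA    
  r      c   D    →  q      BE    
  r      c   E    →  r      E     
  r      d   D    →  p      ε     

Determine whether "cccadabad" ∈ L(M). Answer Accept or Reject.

(p, cccadabad, Z) ⊢ (p, cccadabad, EBZ) ⊢ (q, ccadabad, EEBZ) ⊢ (q, cadabad, AEEBZ) ⊢ (p, adabad, DEEBZ) ⊢ (q, dabad, EDEEBZ) ⊢ (p, abad, DEEBZ) ⊢ (q, bad, EDEEBZ) ⊢ (q, ad, BEDEEBZ) ⊢ (p, d, ABEDEEBZ)
No transition applies at (p, d, ABEDEEBZ); input not fully consumed.

Reject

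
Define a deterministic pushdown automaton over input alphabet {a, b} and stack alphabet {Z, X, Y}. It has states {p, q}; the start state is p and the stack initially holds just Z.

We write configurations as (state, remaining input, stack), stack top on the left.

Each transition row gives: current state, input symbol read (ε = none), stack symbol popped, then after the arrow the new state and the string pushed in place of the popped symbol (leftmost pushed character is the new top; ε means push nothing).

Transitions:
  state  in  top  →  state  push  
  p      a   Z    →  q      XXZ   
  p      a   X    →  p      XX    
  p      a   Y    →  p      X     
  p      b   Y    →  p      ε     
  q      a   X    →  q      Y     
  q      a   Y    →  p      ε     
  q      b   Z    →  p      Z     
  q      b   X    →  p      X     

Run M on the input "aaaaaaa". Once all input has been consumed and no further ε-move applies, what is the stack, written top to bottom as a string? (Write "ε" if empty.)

(p, aaaaaaa, Z)
  read a, top Z: go to q, push XXZ → (q, aaaaaa, XXZ)
  read a, top X: go to q, push Y → (q, aaaaa, YXZ)
  read a, top Y: go to p, push ε → (p, aaaa, XZ)
  read a, top X: go to p, push XX → (p, aaa, XXZ)
  read a, top X: go to p, push XX → (p, aa, XXXZ)
  read a, top X: go to p, push XX → (p, a, XXXXZ)
  read a, top X: go to p, push XX → (p, ε, XXXXXZ)
All input consumed in state p with stack XXXXXZ.

XXXXXZ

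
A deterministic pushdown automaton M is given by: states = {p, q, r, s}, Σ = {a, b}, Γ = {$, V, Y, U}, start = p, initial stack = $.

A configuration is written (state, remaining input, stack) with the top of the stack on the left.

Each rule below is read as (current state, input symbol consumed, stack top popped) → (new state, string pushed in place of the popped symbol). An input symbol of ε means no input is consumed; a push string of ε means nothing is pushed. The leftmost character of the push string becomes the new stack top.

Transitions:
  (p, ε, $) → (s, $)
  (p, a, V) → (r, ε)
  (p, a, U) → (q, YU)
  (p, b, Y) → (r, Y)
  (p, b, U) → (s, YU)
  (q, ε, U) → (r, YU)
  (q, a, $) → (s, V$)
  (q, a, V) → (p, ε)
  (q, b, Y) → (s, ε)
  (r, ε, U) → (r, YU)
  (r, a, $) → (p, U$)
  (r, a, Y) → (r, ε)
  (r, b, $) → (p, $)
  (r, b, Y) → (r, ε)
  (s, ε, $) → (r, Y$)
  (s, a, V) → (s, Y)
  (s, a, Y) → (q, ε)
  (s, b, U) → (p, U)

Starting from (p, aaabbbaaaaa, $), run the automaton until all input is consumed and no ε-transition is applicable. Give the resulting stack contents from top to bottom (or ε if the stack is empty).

YU$

(p, aaabbbaaaaa, $)
  ε-move, top $: go to s, push $ → (s, aaabbbaaaaa, $)
  ε-move, top $: go to r, push Y$ → (r, aaabbbaaaaa, Y$)
  read a, top Y: go to r, push ε → (r, aabbbaaaaa, $)
  read a, top $: go to p, push U$ → (p, abbbaaaaa, U$)
  read a, top U: go to q, push YU → (q, bbbaaaaa, YU$)
  read b, top Y: go to s, push ε → (s, bbaaaaa, U$)
  read b, top U: go to p, push U → (p, baaaaa, U$)
  read b, top U: go to s, push YU → (s, aaaaa, YU$)
  read a, top Y: go to q, push ε → (q, aaaa, U$)
  ε-move, top U: go to r, push YU → (r, aaaa, YU$)
  read a, top Y: go to r, push ε → (r, aaa, U$)
  ε-move, top U: go to r, push YU → (r, aaa, YU$)
  read a, top Y: go to r, push ε → (r, aa, U$)
  ε-move, top U: go to r, push YU → (r, aa, YU$)
  read a, top Y: go to r, push ε → (r, a, U$)
  ε-move, top U: go to r, push YU → (r, a, YU$)
  read a, top Y: go to r, push ε → (r, ε, U$)
  ε-move, top U: go to r, push YU → (r, ε, YU$)
All input consumed in state r with stack YU$.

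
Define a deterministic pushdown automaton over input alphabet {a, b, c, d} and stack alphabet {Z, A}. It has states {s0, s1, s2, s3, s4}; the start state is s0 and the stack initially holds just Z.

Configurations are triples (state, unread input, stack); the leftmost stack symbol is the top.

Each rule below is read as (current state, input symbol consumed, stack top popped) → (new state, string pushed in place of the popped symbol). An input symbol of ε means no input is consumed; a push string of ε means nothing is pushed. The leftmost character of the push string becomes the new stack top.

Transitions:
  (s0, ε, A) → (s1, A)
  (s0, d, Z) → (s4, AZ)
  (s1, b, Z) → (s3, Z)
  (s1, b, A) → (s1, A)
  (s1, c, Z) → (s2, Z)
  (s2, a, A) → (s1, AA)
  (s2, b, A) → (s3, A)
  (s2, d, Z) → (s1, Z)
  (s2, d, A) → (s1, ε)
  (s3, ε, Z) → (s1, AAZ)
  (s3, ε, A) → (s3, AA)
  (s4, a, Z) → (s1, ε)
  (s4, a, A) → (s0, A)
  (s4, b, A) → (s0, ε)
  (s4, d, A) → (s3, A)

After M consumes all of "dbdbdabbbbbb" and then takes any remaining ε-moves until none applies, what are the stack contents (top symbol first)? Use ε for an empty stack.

AZ

(s0, dbdbdabbbbbb, Z) ⊢ (s4, bdbdabbbbbb, AZ) ⊢ (s0, dbdabbbbbb, Z) ⊢ (s4, bdabbbbbb, AZ) ⊢ (s0, dabbbbbb, Z) ⊢ (s4, abbbbbb, AZ) ⊢ (s0, bbbbbb, AZ) ⊢ (s1, bbbbbb, AZ) ⊢ (s1, bbbbb, AZ) ⊢ (s1, bbbb, AZ) ⊢ (s1, bbb, AZ) ⊢ (s1, bb, AZ) ⊢ (s1, b, AZ) ⊢ (s1, ε, AZ)
All input consumed in state s1 with stack AZ.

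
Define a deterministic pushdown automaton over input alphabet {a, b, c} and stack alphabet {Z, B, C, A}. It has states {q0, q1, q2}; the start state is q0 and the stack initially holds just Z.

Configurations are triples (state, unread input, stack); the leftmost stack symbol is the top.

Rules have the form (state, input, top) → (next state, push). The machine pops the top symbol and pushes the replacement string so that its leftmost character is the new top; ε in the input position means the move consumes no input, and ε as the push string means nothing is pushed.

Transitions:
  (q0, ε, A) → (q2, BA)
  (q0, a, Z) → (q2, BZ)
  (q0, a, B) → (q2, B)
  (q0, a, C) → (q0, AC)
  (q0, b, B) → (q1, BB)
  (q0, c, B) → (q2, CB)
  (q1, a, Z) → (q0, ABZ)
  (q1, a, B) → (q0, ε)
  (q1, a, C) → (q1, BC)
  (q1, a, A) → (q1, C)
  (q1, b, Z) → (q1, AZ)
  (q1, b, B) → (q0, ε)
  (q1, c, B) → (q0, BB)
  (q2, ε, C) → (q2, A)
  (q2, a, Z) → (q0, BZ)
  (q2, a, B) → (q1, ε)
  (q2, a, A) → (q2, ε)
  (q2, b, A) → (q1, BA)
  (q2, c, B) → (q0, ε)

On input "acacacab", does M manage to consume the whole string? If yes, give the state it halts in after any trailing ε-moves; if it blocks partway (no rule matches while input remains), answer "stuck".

stuck

(q0, acacacab, Z)
  read a, top Z: go to q2, push BZ → (q2, cacacab, BZ)
  read c, top B: go to q0, push ε → (q0, acacab, Z)
  read a, top Z: go to q2, push BZ → (q2, cacab, BZ)
  read c, top B: go to q0, push ε → (q0, acab, Z)
  read a, top Z: go to q2, push BZ → (q2, cab, BZ)
  read c, top B: go to q0, push ε → (q0, ab, Z)
  read a, top Z: go to q2, push BZ → (q2, b, BZ)
No transition for (q2, b, top B); M blocks with input b remaining.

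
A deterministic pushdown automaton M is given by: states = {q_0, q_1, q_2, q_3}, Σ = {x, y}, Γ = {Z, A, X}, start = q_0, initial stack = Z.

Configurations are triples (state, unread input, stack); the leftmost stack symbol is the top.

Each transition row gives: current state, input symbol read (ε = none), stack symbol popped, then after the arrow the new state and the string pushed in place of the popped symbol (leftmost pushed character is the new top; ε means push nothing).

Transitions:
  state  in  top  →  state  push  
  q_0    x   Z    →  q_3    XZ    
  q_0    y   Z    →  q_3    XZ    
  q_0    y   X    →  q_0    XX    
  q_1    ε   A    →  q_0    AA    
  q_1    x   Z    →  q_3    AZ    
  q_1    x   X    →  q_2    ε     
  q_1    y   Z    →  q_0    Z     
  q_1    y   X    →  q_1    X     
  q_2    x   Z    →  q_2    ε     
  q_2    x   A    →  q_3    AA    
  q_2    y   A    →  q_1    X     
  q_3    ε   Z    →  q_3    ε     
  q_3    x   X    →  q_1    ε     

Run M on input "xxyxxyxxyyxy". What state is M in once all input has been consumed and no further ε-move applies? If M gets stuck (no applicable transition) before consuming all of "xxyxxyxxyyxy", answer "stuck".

q_0

(q_0, xxyxxyxxyyxy, Z)
  read x, top Z: go to q_3, push XZ → (q_3, xyxxyxxyyxy, XZ)
  read x, top X: go to q_1, push ε → (q_1, yxxyxxyyxy, Z)
  read y, top Z: go to q_0, push Z → (q_0, xxyxxyyxy, Z)
  read x, top Z: go to q_3, push XZ → (q_3, xyxxyyxy, XZ)
  read x, top X: go to q_1, push ε → (q_1, yxxyyxy, Z)
  read y, top Z: go to q_0, push Z → (q_0, xxyyxy, Z)
  read x, top Z: go to q_3, push XZ → (q_3, xyyxy, XZ)
  read x, top X: go to q_1, push ε → (q_1, yyxy, Z)
  read y, top Z: go to q_0, push Z → (q_0, yxy, Z)
  read y, top Z: go to q_3, push XZ → (q_3, xy, XZ)
  read x, top X: go to q_1, push ε → (q_1, y, Z)
  read y, top Z: go to q_0, push Z → (q_0, ε, Z)
All input consumed; M is in state q_0.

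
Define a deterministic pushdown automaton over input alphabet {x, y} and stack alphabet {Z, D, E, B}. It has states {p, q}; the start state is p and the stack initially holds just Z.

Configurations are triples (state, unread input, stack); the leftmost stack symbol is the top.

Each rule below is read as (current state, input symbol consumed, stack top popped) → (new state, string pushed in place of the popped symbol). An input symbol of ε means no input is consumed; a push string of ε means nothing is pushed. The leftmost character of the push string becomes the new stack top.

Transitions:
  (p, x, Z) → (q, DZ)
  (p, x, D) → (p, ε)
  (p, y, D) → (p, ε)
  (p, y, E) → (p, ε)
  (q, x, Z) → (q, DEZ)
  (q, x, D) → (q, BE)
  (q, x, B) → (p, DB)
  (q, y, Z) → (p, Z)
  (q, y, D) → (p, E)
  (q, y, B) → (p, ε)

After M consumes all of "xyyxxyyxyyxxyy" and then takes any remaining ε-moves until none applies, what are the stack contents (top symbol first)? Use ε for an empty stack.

(p, xyyxxyyxyyxxyy, Z)
  read x, top Z: go to q, push DZ → (q, yyxxyyxyyxxyy, DZ)
  read y, top D: go to p, push E → (p, yxxyyxyyxxyy, EZ)
  read y, top E: go to p, push ε → (p, xxyyxyyxxyy, Z)
  read x, top Z: go to q, push DZ → (q, xyyxyyxxyy, DZ)
  read x, top D: go to q, push BE → (q, yyxyyxxyy, BEZ)
  read y, top B: go to p, push ε → (p, yxyyxxyy, EZ)
  read y, top E: go to p, push ε → (p, xyyxxyy, Z)
  read x, top Z: go to q, push DZ → (q, yyxxyy, DZ)
  read y, top D: go to p, push E → (p, yxxyy, EZ)
  read y, top E: go to p, push ε → (p, xxyy, Z)
  read x, top Z: go to q, push DZ → (q, xyy, DZ)
  read x, top D: go to q, push BE → (q, yy, BEZ)
  read y, top B: go to p, push ε → (p, y, EZ)
  read y, top E: go to p, push ε → (p, ε, Z)
All input consumed in state p with stack Z.

Z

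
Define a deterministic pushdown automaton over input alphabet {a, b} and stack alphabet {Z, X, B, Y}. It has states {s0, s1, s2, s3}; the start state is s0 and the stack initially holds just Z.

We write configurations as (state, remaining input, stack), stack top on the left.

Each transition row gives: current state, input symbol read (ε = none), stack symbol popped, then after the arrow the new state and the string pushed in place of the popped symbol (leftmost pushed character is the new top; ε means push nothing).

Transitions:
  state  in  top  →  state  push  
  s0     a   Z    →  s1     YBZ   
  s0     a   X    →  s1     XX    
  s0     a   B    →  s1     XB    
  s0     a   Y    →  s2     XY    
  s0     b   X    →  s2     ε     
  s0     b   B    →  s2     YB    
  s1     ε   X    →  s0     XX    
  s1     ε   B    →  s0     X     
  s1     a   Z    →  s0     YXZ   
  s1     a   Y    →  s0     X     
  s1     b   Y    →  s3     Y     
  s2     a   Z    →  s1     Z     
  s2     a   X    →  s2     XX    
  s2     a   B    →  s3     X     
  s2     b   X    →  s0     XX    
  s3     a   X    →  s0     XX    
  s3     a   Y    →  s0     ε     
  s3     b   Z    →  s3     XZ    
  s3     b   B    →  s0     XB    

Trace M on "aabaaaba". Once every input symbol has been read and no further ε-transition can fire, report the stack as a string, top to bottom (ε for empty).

XXXXZ

(s0, aabaaaba, Z)
  read a, top Z: go to s1, push YBZ → (s1, abaaaba, YBZ)
  read a, top Y: go to s0, push X → (s0, baaaba, XBZ)
  read b, top X: go to s2, push ε → (s2, aaaba, BZ)
  read a, top B: go to s3, push X → (s3, aaba, XZ)
  read a, top X: go to s0, push XX → (s0, aba, XXZ)
  read a, top X: go to s1, push XX → (s1, ba, XXXZ)
  ε-move, top X: go to s0, push XX → (s0, ba, XXXXZ)
  read b, top X: go to s2, push ε → (s2, a, XXXZ)
  read a, top X: go to s2, push XX → (s2, ε, XXXXZ)
All input consumed in state s2 with stack XXXXZ.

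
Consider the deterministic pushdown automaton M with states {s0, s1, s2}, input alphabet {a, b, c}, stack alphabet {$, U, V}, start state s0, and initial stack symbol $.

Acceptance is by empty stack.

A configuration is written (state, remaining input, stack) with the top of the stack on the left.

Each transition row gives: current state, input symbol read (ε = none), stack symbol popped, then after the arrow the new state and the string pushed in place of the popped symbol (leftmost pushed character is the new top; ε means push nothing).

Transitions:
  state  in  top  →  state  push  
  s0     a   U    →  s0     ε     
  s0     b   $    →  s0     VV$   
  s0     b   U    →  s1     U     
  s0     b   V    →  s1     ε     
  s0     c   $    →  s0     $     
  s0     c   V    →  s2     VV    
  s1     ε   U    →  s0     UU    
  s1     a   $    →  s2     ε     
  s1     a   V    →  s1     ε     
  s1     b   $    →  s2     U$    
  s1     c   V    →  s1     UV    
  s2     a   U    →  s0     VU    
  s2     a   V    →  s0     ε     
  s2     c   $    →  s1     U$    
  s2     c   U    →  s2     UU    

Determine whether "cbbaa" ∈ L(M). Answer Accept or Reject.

(s0, cbbaa, $) ⊢ (s0, bbaa, $) ⊢ (s0, baa, VV$) ⊢ (s1, aa, V$) ⊢ (s1, a, $) ⊢ (s2, ε, ε)
All input consumed and the stack is empty.

Accept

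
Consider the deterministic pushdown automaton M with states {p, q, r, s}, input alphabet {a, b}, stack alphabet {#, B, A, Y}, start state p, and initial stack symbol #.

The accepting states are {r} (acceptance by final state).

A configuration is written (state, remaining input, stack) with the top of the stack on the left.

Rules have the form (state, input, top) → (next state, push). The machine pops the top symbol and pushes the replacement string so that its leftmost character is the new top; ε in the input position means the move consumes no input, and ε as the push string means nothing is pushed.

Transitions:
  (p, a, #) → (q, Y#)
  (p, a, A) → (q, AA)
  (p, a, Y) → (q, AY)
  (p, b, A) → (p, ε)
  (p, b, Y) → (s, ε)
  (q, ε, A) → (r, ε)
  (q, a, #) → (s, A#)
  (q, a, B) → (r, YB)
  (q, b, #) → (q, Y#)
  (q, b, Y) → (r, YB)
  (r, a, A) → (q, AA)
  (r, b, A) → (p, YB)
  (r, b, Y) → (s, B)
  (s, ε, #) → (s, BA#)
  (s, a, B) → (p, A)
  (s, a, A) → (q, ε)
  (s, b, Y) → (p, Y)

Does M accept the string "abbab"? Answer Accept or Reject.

(p, abbab, #)
  read a, top #: go to q, push Y# → (q, bbab, Y#)
  read b, top Y: go to r, push YB → (r, bab, YB#)
  read b, top Y: go to s, push B → (s, ab, BB#)
  read a, top B: go to p, push A → (p, b, AB#)
  read b, top A: go to p, push ε → (p, ε, B#)
All input consumed; state p ∉ F and no further ε-move applies.

Reject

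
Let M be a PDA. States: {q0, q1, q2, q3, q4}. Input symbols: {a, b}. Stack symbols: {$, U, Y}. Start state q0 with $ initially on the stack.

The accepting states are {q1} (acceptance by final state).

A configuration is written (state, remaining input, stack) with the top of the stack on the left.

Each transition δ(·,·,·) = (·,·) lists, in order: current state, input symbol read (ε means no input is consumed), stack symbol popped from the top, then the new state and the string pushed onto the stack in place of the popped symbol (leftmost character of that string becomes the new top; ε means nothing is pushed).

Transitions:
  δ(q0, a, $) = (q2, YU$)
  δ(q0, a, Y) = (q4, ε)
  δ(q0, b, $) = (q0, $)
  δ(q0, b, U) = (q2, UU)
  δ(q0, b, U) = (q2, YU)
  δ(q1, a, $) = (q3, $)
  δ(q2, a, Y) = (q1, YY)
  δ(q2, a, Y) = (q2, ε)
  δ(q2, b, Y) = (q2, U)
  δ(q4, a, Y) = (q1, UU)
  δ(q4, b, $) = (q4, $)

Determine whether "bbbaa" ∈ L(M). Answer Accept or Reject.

One accepting computation: (q0, bbbaa, $) ⊢ (q0, bbaa, $) ⊢ (q0, baa, $) ⊢ (q0, aa, $) ⊢ (q2, a, YU$) ⊢ (q1, ε, YYU$)
All input consumed and state q1 ∈ F.

Accept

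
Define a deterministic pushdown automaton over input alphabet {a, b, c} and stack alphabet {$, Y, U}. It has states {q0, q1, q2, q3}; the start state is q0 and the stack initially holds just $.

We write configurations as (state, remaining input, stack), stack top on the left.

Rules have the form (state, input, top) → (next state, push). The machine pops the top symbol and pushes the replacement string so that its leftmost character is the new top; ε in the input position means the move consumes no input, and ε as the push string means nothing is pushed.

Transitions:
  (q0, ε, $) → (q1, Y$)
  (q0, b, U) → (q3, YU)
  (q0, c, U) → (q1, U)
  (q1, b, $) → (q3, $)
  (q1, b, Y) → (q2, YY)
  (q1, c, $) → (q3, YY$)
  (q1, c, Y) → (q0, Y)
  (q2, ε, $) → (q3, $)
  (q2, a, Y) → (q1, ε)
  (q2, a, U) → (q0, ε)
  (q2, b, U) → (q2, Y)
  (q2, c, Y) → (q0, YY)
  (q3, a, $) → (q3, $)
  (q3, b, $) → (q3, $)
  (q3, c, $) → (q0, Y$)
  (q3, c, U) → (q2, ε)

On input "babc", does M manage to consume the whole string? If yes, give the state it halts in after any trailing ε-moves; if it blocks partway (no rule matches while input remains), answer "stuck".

(q0, babc, $)
  ε-move, top $: go to q1, push Y$ → (q1, babc, Y$)
  read b, top Y: go to q2, push YY → (q2, abc, YY$)
  read a, top Y: go to q1, push ε → (q1, bc, Y$)
  read b, top Y: go to q2, push YY → (q2, c, YY$)
  read c, top Y: go to q0, push YY → (q0, ε, YYY$)
All input consumed; M is in state q0.

q0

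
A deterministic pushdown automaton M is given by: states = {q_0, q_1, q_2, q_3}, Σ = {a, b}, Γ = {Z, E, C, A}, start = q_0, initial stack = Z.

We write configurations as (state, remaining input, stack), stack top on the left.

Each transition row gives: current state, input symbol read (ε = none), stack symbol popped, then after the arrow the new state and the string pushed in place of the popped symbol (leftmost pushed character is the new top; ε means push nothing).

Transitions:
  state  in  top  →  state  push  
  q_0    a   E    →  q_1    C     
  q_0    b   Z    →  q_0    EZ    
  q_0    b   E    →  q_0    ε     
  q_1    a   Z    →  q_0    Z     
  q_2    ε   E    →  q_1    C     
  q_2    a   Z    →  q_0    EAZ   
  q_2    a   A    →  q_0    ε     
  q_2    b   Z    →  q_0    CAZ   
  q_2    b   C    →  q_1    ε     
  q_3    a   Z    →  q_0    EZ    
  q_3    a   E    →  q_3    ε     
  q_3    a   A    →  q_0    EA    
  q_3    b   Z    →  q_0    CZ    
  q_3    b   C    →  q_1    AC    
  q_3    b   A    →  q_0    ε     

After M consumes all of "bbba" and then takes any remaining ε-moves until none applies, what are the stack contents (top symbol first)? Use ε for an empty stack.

CZ

(q_0, bbba, Z)
  read b, top Z: go to q_0, push EZ → (q_0, bba, EZ)
  read b, top E: go to q_0, push ε → (q_0, ba, Z)
  read b, top Z: go to q_0, push EZ → (q_0, a, EZ)
  read a, top E: go to q_1, push C → (q_1, ε, CZ)
All input consumed in state q_1 with stack CZ.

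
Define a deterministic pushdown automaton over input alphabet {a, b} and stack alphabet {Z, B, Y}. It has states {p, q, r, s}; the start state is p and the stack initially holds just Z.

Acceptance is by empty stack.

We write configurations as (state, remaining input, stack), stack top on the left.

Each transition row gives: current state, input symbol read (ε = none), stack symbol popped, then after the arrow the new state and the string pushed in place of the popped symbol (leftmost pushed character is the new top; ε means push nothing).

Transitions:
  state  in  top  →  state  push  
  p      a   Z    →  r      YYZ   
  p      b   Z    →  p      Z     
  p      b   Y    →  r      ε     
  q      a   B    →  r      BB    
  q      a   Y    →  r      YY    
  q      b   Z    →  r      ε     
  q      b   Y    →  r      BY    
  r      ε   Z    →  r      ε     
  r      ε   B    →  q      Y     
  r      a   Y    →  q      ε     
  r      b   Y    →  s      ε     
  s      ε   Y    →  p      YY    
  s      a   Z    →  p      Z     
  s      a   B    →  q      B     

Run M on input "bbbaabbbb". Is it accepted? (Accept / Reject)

(p, bbbaabbbb, Z) ⊢ (p, bbaabbbb, Z) ⊢ (p, baabbbb, Z) ⊢ (p, aabbbb, Z) ⊢ (r, abbbb, YYZ) ⊢ (q, bbbb, YZ) ⊢ (r, bbb, BYZ) ⊢ (q, bbb, YYZ) ⊢ (r, bb, BYYZ) ⊢ (q, bb, YYYZ) ⊢ (r, b, BYYYZ) ⊢ (q, b, YYYYZ) ⊢ (r, ε, BYYYYZ) ⊢ (q, ε, YYYYYZ)
All input consumed; stack is YYYYYZ, not empty, and no further ε-move applies.

Reject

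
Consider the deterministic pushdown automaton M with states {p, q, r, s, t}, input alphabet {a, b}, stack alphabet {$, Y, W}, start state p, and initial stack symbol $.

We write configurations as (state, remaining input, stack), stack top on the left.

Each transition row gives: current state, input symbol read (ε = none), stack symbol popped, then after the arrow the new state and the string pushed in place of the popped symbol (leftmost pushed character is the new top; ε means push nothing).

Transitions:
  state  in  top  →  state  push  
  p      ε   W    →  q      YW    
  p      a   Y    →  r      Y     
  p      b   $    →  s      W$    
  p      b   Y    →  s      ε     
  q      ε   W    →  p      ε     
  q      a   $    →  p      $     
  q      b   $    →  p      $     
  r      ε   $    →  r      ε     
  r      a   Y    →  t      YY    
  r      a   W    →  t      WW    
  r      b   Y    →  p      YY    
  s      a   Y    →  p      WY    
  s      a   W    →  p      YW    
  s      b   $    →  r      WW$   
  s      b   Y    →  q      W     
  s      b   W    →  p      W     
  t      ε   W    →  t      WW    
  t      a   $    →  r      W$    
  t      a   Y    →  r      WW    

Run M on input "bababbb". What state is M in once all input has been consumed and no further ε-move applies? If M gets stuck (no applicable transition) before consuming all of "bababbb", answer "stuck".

(p, bababbb, $)
  read b, top $: go to s, push W$ → (s, ababbb, W$)
  read a, top W: go to p, push YW → (p, babbb, YW$)
  read b, top Y: go to s, push ε → (s, abbb, W$)
  read a, top W: go to p, push YW → (p, bbb, YW$)
  read b, top Y: go to s, push ε → (s, bb, W$)
  read b, top W: go to p, push W → (p, b, W$)
  ε-move, top W: go to q, push YW → (q, b, YW$)
No transition for (q, b, top Y); M blocks with input b remaining.

stuck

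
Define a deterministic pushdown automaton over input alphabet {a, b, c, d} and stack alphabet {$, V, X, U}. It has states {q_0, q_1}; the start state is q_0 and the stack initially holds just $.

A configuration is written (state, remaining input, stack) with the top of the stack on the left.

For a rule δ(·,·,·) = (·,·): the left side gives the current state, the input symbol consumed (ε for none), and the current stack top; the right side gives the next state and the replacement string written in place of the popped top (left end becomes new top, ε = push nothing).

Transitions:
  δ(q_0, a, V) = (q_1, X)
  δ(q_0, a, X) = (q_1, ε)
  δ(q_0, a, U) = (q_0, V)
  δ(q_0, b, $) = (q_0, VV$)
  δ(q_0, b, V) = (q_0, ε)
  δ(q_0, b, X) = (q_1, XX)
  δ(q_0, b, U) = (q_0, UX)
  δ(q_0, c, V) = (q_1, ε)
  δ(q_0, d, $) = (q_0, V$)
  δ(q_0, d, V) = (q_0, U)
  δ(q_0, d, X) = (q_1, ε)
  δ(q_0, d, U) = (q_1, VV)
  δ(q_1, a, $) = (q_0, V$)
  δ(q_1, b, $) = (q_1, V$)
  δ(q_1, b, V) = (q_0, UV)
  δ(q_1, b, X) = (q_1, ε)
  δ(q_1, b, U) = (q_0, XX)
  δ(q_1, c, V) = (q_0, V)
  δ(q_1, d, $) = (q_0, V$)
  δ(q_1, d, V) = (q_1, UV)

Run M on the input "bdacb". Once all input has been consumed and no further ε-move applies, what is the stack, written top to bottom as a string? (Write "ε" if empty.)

(q_0, bdacb, $) ⊢ (q_0, dacb, VV$) ⊢ (q_0, acb, UV$) ⊢ (q_0, cb, VV$) ⊢ (q_1, b, V$) ⊢ (q_0, ε, UV$)
All input consumed in state q_0 with stack UV$.

UV$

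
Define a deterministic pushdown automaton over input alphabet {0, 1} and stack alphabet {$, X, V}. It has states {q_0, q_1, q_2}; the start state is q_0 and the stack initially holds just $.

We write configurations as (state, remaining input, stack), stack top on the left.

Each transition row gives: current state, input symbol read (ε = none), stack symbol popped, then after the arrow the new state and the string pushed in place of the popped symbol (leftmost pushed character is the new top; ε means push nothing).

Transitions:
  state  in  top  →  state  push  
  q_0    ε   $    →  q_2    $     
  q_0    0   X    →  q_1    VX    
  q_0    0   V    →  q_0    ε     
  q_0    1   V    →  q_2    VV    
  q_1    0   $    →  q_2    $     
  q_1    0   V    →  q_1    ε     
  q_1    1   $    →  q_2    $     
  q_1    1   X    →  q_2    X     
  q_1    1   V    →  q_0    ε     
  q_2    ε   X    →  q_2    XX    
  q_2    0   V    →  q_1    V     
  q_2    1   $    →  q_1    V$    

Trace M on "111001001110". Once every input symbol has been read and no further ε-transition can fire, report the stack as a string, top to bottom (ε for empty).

(q_0, 111001001110, $)
  ε-move, top $: go to q_2, push $ → (q_2, 111001001110, $)
  read 1, top $: go to q_1, push V$ → (q_1, 11001001110, V$)
  read 1, top V: go to q_0, push ε → (q_0, 1001001110, $)
  ε-move, top $: go to q_2, push $ → (q_2, 1001001110, $)
  read 1, top $: go to q_1, push V$ → (q_1, 001001110, V$)
  read 0, top V: go to q_1, push ε → (q_1, 01001110, $)
  read 0, top $: go to q_2, push $ → (q_2, 1001110, $)
  read 1, top $: go to q_1, push V$ → (q_1, 001110, V$)
  read 0, top V: go to q_1, push ε → (q_1, 01110, $)
  read 0, top $: go to q_2, push $ → (q_2, 1110, $)
  read 1, top $: go to q_1, push V$ → (q_1, 110, V$)
  read 1, top V: go to q_0, push ε → (q_0, 10, $)
  ε-move, top $: go to q_2, push $ → (q_2, 10, $)
  read 1, top $: go to q_1, push V$ → (q_1, 0, V$)
  read 0, top V: go to q_1, push ε → (q_1, ε, $)
All input consumed in state q_1 with stack $.

$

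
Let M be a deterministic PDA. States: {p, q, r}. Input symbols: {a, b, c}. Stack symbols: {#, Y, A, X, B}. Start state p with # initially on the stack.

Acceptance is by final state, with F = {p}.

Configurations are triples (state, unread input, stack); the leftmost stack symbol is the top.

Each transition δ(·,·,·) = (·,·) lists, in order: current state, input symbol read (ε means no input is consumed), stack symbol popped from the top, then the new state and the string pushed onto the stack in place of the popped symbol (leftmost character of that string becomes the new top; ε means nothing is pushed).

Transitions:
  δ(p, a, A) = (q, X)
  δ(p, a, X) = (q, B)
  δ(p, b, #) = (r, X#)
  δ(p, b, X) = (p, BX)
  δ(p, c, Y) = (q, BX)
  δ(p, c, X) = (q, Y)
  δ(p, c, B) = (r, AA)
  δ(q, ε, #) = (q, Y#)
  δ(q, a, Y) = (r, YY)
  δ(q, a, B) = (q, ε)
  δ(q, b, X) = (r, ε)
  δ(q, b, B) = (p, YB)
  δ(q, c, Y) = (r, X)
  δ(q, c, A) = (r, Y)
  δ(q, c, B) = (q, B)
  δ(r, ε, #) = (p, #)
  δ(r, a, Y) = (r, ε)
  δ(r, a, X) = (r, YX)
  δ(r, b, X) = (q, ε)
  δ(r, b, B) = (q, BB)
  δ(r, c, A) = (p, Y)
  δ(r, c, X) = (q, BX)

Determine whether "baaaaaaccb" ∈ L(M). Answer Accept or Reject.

Accept

(p, baaaaaaccb, #)
  read b, top #: go to r, push X# → (r, aaaaaaccb, X#)
  read a, top X: go to r, push YX → (r, aaaaaccb, YX#)
  read a, top Y: go to r, push ε → (r, aaaaccb, X#)
  read a, top X: go to r, push YX → (r, aaaccb, YX#)
  read a, top Y: go to r, push ε → (r, aaccb, X#)
  read a, top X: go to r, push YX → (r, accb, YX#)
  read a, top Y: go to r, push ε → (r, ccb, X#)
  read c, top X: go to q, push BX → (q, cb, BX#)
  read c, top B: go to q, push B → (q, b, BX#)
  read b, top B: go to p, push YB → (p, ε, YBX#)
All input consumed; state p ∈ F.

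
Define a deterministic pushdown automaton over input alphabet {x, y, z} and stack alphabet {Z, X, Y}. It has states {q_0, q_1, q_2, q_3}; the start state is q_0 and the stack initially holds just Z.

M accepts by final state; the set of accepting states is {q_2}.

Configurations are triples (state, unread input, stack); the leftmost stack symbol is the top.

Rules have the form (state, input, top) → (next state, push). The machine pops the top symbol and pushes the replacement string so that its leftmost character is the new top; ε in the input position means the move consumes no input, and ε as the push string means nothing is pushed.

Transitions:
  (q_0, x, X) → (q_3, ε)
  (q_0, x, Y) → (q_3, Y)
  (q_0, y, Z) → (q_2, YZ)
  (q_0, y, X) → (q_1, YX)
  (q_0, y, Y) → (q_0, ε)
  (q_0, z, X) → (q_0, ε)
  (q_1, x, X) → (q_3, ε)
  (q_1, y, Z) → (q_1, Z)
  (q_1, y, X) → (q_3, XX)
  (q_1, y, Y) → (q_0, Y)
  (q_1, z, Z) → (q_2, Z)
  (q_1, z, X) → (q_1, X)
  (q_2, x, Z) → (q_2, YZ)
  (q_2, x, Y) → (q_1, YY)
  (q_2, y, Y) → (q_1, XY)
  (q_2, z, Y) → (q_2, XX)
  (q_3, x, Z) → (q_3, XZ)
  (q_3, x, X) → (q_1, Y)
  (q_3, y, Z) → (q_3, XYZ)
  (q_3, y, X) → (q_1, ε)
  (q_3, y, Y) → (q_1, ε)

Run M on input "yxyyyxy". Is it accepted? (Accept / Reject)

(q_0, yxyyyxy, Z)
  read y, top Z: go to q_2, push YZ → (q_2, xyyyxy, YZ)
  read x, top Y: go to q_1, push YY → (q_1, yyyxy, YYZ)
  read y, top Y: go to q_0, push Y → (q_0, yyxy, YYZ)
  read y, top Y: go to q_0, push ε → (q_0, yxy, YZ)
  read y, top Y: go to q_0, push ε → (q_0, xy, Z)
No transition applies at (q_0, xy, Z); input not fully consumed.

Reject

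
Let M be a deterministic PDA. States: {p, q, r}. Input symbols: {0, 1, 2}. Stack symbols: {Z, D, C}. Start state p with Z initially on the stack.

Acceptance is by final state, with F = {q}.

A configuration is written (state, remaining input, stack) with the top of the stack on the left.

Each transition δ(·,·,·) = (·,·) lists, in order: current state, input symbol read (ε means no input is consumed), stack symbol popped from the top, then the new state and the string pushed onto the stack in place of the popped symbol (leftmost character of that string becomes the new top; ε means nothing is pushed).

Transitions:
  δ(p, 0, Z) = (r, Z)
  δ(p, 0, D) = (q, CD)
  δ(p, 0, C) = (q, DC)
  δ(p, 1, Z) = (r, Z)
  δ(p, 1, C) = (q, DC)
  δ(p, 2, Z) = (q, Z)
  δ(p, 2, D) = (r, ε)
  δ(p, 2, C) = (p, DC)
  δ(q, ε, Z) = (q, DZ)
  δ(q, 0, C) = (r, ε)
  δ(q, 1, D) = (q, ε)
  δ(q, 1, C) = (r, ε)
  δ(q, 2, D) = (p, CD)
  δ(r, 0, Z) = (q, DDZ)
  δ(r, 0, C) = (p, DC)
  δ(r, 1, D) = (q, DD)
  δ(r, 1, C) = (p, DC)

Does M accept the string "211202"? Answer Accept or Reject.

Reject

(p, 211202, Z)
  read 2, top Z: go to q, push Z → (q, 11202, Z)
  ε-move, top Z: go to q, push DZ → (q, 11202, DZ)
  read 1, top D: go to q, push ε → (q, 1202, Z)
  ε-move, top Z: go to q, push DZ → (q, 1202, DZ)
  read 1, top D: go to q, push ε → (q, 202, Z)
  ε-move, top Z: go to q, push DZ → (q, 202, DZ)
  read 2, top D: go to p, push CD → (p, 02, CDZ)
  read 0, top C: go to q, push DC → (q, 2, DCDZ)
  read 2, top D: go to p, push CD → (p, ε, CDCDZ)
All input consumed; state p ∉ F and no further ε-move applies.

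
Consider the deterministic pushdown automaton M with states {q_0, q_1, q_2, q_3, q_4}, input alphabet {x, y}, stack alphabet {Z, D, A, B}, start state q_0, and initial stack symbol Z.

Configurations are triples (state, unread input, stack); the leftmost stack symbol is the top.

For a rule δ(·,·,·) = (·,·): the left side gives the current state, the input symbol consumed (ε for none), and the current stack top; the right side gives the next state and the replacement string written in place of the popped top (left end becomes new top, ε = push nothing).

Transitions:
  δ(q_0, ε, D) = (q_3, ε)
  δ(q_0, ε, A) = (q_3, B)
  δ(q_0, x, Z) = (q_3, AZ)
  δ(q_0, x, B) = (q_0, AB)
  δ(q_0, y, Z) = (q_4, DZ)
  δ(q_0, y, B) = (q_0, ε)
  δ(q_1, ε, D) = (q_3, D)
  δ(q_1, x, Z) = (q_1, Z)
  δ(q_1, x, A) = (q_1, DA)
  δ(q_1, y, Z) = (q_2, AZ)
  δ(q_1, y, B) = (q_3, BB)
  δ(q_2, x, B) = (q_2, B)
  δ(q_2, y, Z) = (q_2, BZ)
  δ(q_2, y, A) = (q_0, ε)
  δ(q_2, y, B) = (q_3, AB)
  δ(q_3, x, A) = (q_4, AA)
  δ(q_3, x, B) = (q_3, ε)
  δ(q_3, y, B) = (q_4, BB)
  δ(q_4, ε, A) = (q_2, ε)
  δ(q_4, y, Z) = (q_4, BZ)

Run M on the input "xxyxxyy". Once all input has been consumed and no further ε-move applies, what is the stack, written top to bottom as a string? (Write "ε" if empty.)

DZ

(q_0, xxyxxyy, Z)
  read x, top Z: go to q_3, push AZ → (q_3, xyxxyy, AZ)
  read x, top A: go to q_4, push AA → (q_4, yxxyy, AAZ)
  ε-move, top A: go to q_2, push ε → (q_2, yxxyy, AZ)
  read y, top A: go to q_0, push ε → (q_0, xxyy, Z)
  read x, top Z: go to q_3, push AZ → (q_3, xyy, AZ)
  read x, top A: go to q_4, push AA → (q_4, yy, AAZ)
  ε-move, top A: go to q_2, push ε → (q_2, yy, AZ)
  read y, top A: go to q_0, push ε → (q_0, y, Z)
  read y, top Z: go to q_4, push DZ → (q_4, ε, DZ)
All input consumed in state q_4 with stack DZ.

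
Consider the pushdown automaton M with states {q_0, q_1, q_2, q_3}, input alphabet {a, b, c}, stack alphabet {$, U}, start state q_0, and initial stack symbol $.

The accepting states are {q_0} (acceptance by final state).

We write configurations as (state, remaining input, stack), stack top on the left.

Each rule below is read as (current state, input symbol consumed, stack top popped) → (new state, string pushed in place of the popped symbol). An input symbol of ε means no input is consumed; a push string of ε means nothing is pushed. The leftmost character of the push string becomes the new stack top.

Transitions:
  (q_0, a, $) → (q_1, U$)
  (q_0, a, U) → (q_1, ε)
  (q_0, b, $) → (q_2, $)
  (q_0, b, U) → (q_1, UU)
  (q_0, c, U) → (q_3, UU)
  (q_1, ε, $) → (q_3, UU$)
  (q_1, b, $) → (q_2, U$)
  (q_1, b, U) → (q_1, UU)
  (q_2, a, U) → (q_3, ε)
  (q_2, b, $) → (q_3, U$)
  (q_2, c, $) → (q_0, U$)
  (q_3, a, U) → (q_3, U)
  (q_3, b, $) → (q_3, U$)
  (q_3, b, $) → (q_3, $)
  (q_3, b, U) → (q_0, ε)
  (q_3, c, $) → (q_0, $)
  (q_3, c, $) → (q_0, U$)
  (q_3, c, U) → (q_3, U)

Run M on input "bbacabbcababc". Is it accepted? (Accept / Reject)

Accept

One accepting computation: (q_0, bbacabbcababc, $) ⊢ (q_2, bacabbcababc, $) ⊢ (q_3, acabbcababc, U$) ⊢ (q_3, cabbcababc, U$) ⊢ (q_3, abbcababc, U$) ⊢ (q_3, bbcababc, U$) ⊢ (q_0, bcababc, $) ⊢ (q_2, cababc, $) ⊢ (q_0, ababc, U$) ⊢ (q_1, babc, $) ⊢ (q_2, abc, U$) ⊢ (q_3, bc, $) ⊢ (q_3, c, $) ⊢ (q_0, ε, $)
All input consumed and state q_0 ∈ F.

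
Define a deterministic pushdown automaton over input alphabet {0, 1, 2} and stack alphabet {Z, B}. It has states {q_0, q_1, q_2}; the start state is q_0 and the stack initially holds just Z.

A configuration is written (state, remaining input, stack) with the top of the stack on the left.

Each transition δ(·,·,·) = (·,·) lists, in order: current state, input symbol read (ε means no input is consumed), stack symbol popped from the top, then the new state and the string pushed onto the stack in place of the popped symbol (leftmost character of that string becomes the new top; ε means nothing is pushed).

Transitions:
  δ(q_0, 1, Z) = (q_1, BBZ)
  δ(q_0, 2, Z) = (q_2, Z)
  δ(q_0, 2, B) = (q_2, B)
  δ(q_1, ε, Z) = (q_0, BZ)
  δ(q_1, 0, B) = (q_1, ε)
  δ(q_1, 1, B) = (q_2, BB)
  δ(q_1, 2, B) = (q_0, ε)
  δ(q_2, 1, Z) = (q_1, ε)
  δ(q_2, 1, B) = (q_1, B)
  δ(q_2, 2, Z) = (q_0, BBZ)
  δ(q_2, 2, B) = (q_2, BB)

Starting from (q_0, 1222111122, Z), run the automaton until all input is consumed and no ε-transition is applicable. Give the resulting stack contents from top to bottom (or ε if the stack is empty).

BBBBBBZ

(q_0, 1222111122, Z)
  read 1, top Z: go to q_1, push BBZ → (q_1, 222111122, BBZ)
  read 2, top B: go to q_0, push ε → (q_0, 22111122, BZ)
  read 2, top B: go to q_2, push B → (q_2, 2111122, BZ)
  read 2, top B: go to q_2, push BB → (q_2, 111122, BBZ)
  read 1, top B: go to q_1, push B → (q_1, 11122, BBZ)
  read 1, top B: go to q_2, push BB → (q_2, 1122, BBBZ)
  read 1, top B: go to q_1, push B → (q_1, 122, BBBZ)
  read 1, top B: go to q_2, push BB → (q_2, 22, BBBBZ)
  read 2, top B: go to q_2, push BB → (q_2, 2, BBBBBZ)
  read 2, top B: go to q_2, push BB → (q_2, ε, BBBBBBZ)
All input consumed in state q_2 with stack BBBBBBZ.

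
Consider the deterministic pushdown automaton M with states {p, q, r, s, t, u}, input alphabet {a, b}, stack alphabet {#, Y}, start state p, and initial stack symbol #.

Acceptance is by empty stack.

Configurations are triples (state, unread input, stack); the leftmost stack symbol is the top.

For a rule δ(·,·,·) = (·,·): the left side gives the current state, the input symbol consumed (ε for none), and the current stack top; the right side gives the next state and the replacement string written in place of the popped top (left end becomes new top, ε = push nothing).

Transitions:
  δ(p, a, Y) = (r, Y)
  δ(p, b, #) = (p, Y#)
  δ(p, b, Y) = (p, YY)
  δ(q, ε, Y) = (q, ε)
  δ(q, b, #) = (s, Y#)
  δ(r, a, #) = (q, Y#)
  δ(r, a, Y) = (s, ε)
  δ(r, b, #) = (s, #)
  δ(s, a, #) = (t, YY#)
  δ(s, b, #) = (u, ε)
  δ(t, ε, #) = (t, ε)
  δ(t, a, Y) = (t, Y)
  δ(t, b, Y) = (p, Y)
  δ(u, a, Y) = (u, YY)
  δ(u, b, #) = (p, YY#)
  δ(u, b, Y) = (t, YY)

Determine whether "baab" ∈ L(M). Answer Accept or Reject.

(p, baab, #)
  read b, top #: go to p, push Y# → (p, aab, Y#)
  read a, top Y: go to r, push Y → (r, ab, Y#)
  read a, top Y: go to s, push ε → (s, b, #)
  read b, top #: go to u, push ε → (u, ε, ε)
All input consumed and the stack is empty.

Accept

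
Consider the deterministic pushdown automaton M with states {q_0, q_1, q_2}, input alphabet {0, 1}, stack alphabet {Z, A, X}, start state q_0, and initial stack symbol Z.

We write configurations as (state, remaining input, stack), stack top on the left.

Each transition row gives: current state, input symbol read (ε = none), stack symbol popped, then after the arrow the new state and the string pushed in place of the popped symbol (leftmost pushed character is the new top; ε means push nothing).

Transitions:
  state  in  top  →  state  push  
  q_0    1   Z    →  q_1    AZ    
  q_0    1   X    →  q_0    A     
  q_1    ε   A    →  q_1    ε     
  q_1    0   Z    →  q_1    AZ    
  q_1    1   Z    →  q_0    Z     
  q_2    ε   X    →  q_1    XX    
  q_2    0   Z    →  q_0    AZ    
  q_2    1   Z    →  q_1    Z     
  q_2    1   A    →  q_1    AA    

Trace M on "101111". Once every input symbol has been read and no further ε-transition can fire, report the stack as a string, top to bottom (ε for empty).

(q_0, 101111, Z) ⊢ (q_1, 01111, AZ) ⊢ (q_1, 01111, Z) ⊢ (q_1, 1111, AZ) ⊢ (q_1, 1111, Z) ⊢ (q_0, 111, Z) ⊢ (q_1, 11, AZ) ⊢ (q_1, 11, Z) ⊢ (q_0, 1, Z) ⊢ (q_1, ε, AZ) ⊢ (q_1, ε, Z)
All input consumed in state q_1 with stack Z.

Z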